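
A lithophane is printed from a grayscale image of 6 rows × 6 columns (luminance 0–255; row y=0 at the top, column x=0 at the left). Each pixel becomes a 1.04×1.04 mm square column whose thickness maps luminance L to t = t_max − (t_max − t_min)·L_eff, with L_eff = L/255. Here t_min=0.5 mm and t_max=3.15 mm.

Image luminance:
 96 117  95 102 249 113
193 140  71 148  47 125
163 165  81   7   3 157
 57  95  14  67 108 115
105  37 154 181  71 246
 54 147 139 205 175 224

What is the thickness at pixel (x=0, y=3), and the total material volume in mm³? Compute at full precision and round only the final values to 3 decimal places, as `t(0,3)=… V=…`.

span = t_max - t_min = 3.15 - 0.5 = 2.650
L(0,3) = 57, L_eff = 57/255 = 0.223529
t(0,3) = 3.15 - 2.650·0.223529 = 2.558
Σt over all 6·6 pixels = 58707/850 ≈ 69.0670588
V = pitch²·Σt = 1.04²·58707/850 = 74.703

t(0,3)=2.558 V=74.703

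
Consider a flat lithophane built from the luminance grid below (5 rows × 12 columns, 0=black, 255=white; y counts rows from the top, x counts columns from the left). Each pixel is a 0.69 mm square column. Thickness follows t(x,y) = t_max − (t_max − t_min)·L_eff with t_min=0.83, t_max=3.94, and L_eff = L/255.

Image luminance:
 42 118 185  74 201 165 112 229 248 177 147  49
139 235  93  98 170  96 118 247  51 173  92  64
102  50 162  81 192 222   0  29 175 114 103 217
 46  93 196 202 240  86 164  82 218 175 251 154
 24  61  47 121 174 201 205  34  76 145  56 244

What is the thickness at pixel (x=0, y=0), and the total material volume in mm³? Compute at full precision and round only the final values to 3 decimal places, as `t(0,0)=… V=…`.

t(0,0)=3.428 V=65.720

span = t_max - t_min = 3.94 - 0.83 = 3.110
L(0,0) = 42, L_eff = 42/255 = 0.164706
t(0,0) = 3.94 - 3.110·0.164706 = 3.428
Σt over all 5·12 pixels = 703997/5100 ≈ 138.0386275
V = pitch²·Σt = 0.69²·703997/5100 = 65.720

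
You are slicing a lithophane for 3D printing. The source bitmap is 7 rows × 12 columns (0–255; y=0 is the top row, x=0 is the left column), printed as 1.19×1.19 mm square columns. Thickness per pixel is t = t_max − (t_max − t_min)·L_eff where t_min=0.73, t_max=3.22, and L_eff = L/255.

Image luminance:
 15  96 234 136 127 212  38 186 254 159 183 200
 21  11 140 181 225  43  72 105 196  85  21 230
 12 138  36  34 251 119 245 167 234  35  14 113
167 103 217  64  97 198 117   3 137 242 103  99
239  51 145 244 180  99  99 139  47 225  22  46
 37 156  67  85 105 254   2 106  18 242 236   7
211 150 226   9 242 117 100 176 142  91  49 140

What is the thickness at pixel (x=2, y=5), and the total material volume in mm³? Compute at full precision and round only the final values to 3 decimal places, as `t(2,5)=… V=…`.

t(2,5)=2.566 V=236.189

span = t_max - t_min = 3.22 - 0.73 = 2.490
L(2,5) = 67, L_eff = 67/255 = 0.262745
t(2,5) = 3.22 - 2.490·0.262745 = 2.566
Σt over all 7·12 pixels = 1417703/8500 ≈ 166.7885882
V = pitch²·Σt = 1.19²·1417703/8500 = 236.189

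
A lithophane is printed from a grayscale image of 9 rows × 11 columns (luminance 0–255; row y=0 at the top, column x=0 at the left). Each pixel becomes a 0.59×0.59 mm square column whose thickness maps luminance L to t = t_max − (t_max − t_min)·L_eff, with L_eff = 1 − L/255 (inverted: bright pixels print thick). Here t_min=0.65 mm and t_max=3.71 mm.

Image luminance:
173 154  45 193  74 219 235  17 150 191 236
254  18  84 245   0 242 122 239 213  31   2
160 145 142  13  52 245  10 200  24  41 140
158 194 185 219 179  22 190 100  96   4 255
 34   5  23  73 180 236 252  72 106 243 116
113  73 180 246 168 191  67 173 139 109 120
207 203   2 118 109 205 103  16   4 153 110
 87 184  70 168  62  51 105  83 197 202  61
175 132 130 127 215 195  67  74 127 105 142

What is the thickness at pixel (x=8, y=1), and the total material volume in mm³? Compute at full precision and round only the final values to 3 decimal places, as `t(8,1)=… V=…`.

span = t_max - t_min = 3.71 - 0.65 = 3.060
L(8,1) = 213, L_eff = 1 - 213/255 = 0.164706 (inverted)
t(8,1) = 3.71 - 3.060·0.164706 = 3.206
Σt over all 9·11 pixels = 218.178
V = pitch²·Σt = 0.59²·218.178 = 75.948

t(8,1)=3.206 V=75.948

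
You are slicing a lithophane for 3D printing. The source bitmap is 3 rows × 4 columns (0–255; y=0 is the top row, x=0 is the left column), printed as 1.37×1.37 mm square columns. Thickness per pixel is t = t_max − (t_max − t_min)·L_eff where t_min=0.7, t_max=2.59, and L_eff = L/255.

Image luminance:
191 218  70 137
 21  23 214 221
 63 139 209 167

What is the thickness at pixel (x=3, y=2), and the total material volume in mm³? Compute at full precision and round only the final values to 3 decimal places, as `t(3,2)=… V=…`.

span = t_max - t_min = 2.59 - 0.7 = 1.890
L(3,2) = 167, L_eff = 167/255 = 0.654902
t(3,2) = 2.59 - 1.890·0.654902 = 1.352
Σt over all 3·4 pixels = 158781/8500 ≈ 18.6801176
V = pitch²·Σt = 1.37²·158781/8500 = 35.061

t(3,2)=1.352 V=35.061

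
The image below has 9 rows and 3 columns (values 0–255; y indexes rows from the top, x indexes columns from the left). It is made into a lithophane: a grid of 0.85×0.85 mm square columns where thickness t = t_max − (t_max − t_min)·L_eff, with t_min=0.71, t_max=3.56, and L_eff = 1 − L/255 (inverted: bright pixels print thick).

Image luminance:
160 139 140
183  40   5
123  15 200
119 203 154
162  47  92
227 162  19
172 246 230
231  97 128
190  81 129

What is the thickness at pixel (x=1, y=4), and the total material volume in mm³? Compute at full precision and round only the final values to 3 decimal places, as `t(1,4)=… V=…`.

t(1,4)=1.235 V=43.679

span = t_max - t_min = 3.56 - 0.71 = 2.850
L(1,4) = 47, L_eff = 1 - 47/255 = 0.815686 (inverted)
t(1,4) = 3.56 - 2.850·0.815686 = 1.235
Σt over all 9·3 pixels = 4111/68 ≈ 60.4558824
V = pitch²·Σt = 0.85²·4111/68 = 43.679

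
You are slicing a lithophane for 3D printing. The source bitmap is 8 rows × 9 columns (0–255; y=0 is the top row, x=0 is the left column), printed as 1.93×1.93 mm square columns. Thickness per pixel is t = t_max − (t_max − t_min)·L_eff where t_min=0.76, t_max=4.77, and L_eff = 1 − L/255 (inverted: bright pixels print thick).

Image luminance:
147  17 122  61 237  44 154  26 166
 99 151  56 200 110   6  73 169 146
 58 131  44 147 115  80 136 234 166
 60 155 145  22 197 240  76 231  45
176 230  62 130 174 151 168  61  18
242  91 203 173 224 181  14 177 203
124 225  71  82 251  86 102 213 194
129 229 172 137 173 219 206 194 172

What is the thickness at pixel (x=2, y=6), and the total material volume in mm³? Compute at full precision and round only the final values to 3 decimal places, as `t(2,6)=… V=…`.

t(2,6)=1.877 V=785.075

span = t_max - t_min = 4.77 - 0.76 = 4.010
L(2,6) = 71, L_eff = 1 - 71/255 = 0.721569 (inverted)
t(2,6) = 4.77 - 4.010·0.721569 = 1.877
Σt over all 8·9 pixels = 5374483/25500 ≈ 210.7640392
V = pitch²·Σt = 1.93²·5374483/25500 = 785.075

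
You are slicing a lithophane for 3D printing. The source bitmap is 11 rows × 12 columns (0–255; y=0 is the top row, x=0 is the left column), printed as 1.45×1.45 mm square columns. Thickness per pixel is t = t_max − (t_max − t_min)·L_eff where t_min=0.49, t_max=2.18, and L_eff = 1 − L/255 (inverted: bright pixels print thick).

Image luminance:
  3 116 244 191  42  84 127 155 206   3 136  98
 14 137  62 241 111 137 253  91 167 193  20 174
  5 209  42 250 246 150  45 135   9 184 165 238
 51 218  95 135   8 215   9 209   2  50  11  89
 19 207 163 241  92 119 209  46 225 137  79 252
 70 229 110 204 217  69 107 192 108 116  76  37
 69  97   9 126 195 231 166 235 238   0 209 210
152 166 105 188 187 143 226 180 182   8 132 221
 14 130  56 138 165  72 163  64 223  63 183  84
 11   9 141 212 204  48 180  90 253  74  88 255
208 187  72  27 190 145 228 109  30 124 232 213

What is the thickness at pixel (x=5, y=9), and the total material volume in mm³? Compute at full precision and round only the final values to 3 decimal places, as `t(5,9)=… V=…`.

span = t_max - t_min = 2.18 - 0.49 = 1.690
L(5,9) = 48, L_eff = 1 - 48/255 = 0.811765 (inverted)
t(5,9) = 2.18 - 1.690·0.811765 = 0.808
Σt over all 11·12 pixels = 270583/1500 ≈ 180.3886667
V = pitch²·Σt = 1.45²·270583/1500 = 379.267

t(5,9)=0.808 V=379.267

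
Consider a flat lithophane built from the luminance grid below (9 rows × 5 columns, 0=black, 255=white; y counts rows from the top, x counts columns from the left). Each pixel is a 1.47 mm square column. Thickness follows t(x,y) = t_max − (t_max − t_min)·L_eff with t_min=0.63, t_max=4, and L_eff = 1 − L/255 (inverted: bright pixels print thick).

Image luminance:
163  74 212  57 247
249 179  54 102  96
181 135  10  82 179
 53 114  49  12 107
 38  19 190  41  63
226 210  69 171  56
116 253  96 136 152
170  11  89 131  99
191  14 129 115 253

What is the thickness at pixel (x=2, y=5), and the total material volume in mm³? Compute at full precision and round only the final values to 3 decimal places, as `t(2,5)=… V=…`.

span = t_max - t_min = 4 - 0.63 = 3.370
L(2,5) = 69, L_eff = 1 - 69/255 = 0.729412 (inverted)
t(2,5) = 4 - 3.370·0.729412 = 1.542
Σt over all 9·5 pixels = 1270183/12750 ≈ 99.6221961
V = pitch²·Σt = 1.47²·1270183/12750 = 215.274

t(2,5)=1.542 V=215.274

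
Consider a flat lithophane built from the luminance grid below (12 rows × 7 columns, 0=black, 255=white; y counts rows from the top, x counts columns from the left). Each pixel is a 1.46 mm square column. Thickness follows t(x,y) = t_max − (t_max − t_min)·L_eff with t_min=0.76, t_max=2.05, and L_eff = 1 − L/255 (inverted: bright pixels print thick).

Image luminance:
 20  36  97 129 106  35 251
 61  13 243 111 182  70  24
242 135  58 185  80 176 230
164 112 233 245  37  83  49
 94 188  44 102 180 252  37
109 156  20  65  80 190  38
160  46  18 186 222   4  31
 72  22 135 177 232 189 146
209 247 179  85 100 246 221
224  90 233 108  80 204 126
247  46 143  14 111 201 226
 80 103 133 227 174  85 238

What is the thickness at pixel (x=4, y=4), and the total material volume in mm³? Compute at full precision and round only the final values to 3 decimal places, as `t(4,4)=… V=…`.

t(4,4)=1.671 V=254.505

span = t_max - t_min = 2.05 - 0.76 = 1.290
L(4,4) = 180, L_eff = 1 - 180/255 = 0.294118 (inverted)
t(4,4) = 2.05 - 1.290·0.294118 = 1.671
Σt over all 12·7 pixels = 119.396
V = pitch²·Σt = 1.46²·119.396 = 254.505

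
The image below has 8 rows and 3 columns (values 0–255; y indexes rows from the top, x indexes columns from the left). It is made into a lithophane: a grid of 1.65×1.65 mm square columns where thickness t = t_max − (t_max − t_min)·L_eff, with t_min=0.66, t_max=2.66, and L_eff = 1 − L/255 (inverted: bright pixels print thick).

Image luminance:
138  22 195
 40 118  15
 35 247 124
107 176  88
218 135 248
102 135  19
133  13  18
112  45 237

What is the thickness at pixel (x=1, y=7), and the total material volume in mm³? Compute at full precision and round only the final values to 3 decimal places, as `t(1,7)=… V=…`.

span = t_max - t_min = 2.66 - 0.66 = 2.000
L(1,7) = 45, L_eff = 1 - 45/255 = 0.823529 (inverted)
t(1,7) = 2.66 - 2.000·0.823529 = 1.013
Σt over all 8·3 pixels = 2788/75 ≈ 37.1733333
V = pitch²·Σt = 1.65²·2788/75 = 101.204

t(1,7)=1.013 V=101.204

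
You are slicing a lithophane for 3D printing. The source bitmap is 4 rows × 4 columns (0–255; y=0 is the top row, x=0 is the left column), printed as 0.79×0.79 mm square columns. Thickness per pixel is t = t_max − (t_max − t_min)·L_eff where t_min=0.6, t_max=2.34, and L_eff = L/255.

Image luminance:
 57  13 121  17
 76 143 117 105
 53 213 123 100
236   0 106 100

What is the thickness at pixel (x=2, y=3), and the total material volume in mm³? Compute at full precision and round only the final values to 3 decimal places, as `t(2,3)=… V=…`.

span = t_max - t_min = 2.34 - 0.6 = 1.740
L(2,3) = 106, L_eff = 106/255 = 0.415686
t(2,3) = 2.34 - 1.740·0.415686 = 1.617
Σt over all 4·4 pixels = 2266/85 ≈ 26.6588235
V = pitch²·Σt = 0.79²·2266/85 = 16.638

t(2,3)=1.617 V=16.638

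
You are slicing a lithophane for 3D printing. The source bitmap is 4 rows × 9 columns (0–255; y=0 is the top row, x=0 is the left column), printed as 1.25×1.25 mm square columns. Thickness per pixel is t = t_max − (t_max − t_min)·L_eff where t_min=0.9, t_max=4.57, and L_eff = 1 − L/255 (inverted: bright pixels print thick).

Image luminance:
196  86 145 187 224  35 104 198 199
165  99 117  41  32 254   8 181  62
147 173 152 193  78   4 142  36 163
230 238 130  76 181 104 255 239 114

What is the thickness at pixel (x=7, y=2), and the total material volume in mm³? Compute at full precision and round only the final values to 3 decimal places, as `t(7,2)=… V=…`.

span = t_max - t_min = 4.57 - 0.9 = 3.670
L(7,2) = 36, L_eff = 1 - 36/255 = 0.858824 (inverted)
t(7,2) = 4.57 - 3.670·0.858824 = 1.418
Σt over all 4·9 pixels = 664199/6375 ≈ 104.1880784
V = pitch²·Σt = 1.25²·664199/6375 = 162.794

t(7,2)=1.418 V=162.794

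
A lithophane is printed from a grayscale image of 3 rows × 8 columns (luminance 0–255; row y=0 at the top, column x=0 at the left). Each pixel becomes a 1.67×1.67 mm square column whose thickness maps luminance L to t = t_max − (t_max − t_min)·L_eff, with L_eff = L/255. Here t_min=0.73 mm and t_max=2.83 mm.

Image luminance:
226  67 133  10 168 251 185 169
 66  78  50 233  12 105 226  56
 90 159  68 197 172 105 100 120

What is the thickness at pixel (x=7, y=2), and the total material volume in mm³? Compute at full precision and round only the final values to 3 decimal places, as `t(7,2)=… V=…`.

span = t_max - t_min = 2.83 - 0.73 = 2.100
L(7,2) = 120, L_eff = 120/255 = 0.470588
t(7,2) = 2.83 - 2.100·0.470588 = 1.842
Σt over all 3·8 pixels = 3641/85 ≈ 42.8352941
V = pitch²·Σt = 1.67²·3641/85 = 119.463

t(7,2)=1.842 V=119.463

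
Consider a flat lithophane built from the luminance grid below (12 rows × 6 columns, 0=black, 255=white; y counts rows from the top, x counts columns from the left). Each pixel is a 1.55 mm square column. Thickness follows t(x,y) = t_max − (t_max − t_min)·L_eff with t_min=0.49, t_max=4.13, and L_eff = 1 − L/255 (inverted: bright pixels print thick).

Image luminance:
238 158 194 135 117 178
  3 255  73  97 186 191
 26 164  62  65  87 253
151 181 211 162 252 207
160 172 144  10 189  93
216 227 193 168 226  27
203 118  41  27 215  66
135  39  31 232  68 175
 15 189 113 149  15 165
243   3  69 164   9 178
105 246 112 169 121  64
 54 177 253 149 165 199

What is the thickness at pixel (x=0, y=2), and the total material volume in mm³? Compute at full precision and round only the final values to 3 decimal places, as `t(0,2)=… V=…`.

t(0,2)=0.861 V=425.888

span = t_max - t_min = 4.13 - 0.49 = 3.640
L(0,2) = 26, L_eff = 1 - 26/255 = 0.898039 (inverted)
t(0,2) = 4.13 - 3.640·0.898039 = 0.861
Σt over all 12·6 pixels = 1130087/6375 ≈ 177.2685490
V = pitch²·Σt = 1.55²·1130087/6375 = 425.888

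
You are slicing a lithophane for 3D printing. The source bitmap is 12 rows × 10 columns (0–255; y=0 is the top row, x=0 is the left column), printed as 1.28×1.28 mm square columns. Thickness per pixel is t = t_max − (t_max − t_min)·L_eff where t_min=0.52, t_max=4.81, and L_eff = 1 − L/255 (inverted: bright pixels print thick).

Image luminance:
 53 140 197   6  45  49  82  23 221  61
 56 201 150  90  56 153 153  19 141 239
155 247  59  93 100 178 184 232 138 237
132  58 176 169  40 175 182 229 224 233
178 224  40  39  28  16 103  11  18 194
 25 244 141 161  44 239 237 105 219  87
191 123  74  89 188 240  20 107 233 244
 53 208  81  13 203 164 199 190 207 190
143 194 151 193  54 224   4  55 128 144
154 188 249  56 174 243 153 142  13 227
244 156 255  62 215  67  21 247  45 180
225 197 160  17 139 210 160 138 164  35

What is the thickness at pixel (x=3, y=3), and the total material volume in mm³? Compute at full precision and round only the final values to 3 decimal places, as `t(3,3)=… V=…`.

t(3,3)=3.363 V=559.021

span = t_max - t_min = 4.81 - 0.52 = 4.290
L(3,3) = 169, L_eff = 1 - 169/255 = 0.337255 (inverted)
t(3,3) = 4.81 - 4.290·0.337255 = 3.363
Σt over all 12·10 pixels = 725049/2125 ≈ 341.1995294
V = pitch²·Σt = 1.28²·725049/2125 = 559.021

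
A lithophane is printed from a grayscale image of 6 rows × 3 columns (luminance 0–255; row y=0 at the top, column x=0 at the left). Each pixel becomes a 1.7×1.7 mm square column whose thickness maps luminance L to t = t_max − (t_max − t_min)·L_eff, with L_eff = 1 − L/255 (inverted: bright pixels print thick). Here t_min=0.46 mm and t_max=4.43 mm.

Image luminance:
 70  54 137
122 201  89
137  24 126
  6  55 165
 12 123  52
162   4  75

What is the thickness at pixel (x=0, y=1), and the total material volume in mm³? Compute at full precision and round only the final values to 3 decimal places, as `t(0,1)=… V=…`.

t(0,1)=2.359 V=96.548

span = t_max - t_min = 4.43 - 0.46 = 3.970
L(0,1) = 122, L_eff = 1 - 122/255 = 0.521569 (inverted)
t(0,1) = 4.43 - 3.970·0.521569 = 2.359
Σt over all 6·3 pixels = 141983/4250 ≈ 33.4077647
V = pitch²·Σt = 1.7²·141983/4250 = 96.548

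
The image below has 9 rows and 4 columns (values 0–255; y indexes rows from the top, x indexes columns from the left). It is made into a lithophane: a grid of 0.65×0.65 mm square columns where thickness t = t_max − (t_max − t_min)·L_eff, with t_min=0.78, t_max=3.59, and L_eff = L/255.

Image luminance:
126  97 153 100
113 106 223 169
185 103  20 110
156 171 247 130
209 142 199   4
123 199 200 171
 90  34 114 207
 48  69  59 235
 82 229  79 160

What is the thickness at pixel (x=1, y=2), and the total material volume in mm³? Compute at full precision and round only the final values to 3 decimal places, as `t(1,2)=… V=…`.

span = t_max - t_min = 3.59 - 0.78 = 2.810
L(1,2) = 103, L_eff = 103/255 = 0.403922
t(1,2) = 3.59 - 2.810·0.403922 = 2.455
Σt over all 9·4 pixels = 56747/750 ≈ 75.6626667
V = pitch²·Σt = 0.65²·56747/750 = 31.967

t(1,2)=2.455 V=31.967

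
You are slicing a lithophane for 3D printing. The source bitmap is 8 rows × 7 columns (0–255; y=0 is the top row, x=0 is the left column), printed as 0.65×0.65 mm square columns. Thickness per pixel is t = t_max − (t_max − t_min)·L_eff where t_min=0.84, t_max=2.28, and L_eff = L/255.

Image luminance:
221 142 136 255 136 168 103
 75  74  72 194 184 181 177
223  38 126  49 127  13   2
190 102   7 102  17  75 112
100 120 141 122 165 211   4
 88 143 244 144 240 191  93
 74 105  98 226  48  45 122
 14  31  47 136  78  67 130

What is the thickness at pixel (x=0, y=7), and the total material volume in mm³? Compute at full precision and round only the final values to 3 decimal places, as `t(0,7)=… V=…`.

t(0,7)=2.201 V=38.370

span = t_max - t_min = 2.28 - 0.84 = 1.440
L(0,7) = 14, L_eff = 14/255 = 0.054902
t(0,7) = 2.28 - 1.440·0.054902 = 2.201
Σt over all 8·7 pixels = 90.816
V = pitch²·Σt = 0.65²·90.816 = 38.370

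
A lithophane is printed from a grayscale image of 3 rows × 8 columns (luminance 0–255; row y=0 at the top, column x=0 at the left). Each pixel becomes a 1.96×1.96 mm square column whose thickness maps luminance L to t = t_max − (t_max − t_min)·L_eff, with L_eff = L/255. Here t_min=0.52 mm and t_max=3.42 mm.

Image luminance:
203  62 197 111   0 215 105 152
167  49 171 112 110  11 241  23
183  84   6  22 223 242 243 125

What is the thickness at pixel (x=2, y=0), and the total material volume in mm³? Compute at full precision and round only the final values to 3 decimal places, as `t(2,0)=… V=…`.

span = t_max - t_min = 3.42 - 0.52 = 2.900
L(2,0) = 197, L_eff = 197/255 = 0.772549
t(2,0) = 3.42 - 2.900·0.772549 = 1.180
Σt over all 3·8 pixels = 40217/850 ≈ 47.3141176
V = pitch²·Σt = 1.96²·40217/850 = 181.762

t(2,0)=1.180 V=181.762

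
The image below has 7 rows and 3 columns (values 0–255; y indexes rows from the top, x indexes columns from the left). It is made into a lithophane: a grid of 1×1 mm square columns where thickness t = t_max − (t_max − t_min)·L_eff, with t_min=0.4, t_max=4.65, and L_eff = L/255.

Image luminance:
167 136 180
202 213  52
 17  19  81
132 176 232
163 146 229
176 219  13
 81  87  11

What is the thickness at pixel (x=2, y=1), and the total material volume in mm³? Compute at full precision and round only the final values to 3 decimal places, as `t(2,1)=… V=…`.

t(2,1)=3.783 V=52.117

span = t_max - t_min = 4.65 - 0.4 = 4.250
L(2,1) = 52, L_eff = 52/255 = 0.203922
t(2,1) = 4.65 - 4.250·0.203922 = 3.783
Σt over all 7·3 pixels = 3127/60 ≈ 52.1166667
V = pitch²·Σt = 1²·3127/60 = 52.117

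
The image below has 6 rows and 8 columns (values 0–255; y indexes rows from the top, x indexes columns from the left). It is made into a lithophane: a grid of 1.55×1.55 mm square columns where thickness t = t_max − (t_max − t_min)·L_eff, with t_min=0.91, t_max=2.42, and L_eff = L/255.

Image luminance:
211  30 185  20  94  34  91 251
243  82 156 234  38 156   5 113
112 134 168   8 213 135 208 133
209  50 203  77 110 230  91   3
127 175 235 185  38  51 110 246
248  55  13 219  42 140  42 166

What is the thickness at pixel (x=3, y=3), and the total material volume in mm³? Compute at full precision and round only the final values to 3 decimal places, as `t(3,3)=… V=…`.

t(3,3)=1.964 V=192.022

span = t_max - t_min = 2.42 - 0.91 = 1.510
L(3,3) = 77, L_eff = 77/255 = 0.301961
t(3,3) = 2.42 - 1.510·0.301961 = 1.964
Σt over all 6·8 pixels = 2038111/25500 ≈ 79.9259216
V = pitch²·Σt = 1.55²·2038111/25500 = 192.022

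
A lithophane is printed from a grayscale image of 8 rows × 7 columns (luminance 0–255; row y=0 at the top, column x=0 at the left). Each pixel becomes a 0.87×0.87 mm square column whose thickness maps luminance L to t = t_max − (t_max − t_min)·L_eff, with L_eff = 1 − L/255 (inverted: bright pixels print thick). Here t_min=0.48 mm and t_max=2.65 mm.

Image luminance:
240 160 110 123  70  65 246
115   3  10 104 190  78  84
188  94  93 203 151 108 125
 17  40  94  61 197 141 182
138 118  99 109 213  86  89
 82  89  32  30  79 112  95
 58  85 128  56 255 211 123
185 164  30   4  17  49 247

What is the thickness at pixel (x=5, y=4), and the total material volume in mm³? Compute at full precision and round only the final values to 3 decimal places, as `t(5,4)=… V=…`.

span = t_max - t_min = 2.65 - 0.48 = 2.170
L(5,4) = 86, L_eff = 1 - 86/255 = 0.662745 (inverted)
t(5,4) = 2.65 - 2.170·0.662745 = 1.212
Σt over all 8·7 pixels = 409423/5100 ≈ 80.2790196
V = pitch²·Σt = 0.87²·409423/5100 = 60.763

t(5,4)=1.212 V=60.763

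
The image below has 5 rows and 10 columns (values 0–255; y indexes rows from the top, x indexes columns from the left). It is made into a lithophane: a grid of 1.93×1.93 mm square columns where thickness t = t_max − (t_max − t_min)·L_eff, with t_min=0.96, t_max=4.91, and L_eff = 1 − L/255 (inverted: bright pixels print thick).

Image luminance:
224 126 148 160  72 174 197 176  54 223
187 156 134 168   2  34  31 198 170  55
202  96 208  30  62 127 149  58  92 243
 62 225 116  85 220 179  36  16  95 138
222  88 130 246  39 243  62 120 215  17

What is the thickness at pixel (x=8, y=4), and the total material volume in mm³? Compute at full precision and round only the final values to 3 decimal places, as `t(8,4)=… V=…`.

span = t_max - t_min = 4.91 - 0.96 = 3.950
L(8,4) = 215, L_eff = 1 - 215/255 = 0.156863 (inverted)
t(8,4) = 4.91 - 3.950·0.156863 = 4.290
Σt over all 5·10 pixels = 25303/170 ≈ 148.8411765
V = pitch²·Σt = 1.93²·25303/170 = 554.418

t(8,4)=4.290 V=554.418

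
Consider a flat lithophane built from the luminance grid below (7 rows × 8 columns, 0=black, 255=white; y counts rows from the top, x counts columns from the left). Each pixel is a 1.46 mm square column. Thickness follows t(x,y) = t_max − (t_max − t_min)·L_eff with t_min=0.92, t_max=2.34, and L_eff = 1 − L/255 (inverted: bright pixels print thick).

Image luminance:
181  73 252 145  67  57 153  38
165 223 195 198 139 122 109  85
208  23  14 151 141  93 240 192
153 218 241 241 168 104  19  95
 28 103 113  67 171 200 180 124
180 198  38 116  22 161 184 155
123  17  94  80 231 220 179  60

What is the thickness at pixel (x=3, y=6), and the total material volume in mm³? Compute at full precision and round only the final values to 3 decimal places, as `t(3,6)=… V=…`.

span = t_max - t_min = 2.34 - 0.92 = 1.420
L(3,6) = 80, L_eff = 1 - 80/255 = 0.686275 (inverted)
t(3,6) = 2.34 - 1.420·0.686275 = 1.365
Σt over all 7·8 pixels = 1192717/12750 ≈ 93.5464314
V = pitch²·Σt = 1.46²·1192717/12750 = 199.404

t(3,6)=1.365 V=199.404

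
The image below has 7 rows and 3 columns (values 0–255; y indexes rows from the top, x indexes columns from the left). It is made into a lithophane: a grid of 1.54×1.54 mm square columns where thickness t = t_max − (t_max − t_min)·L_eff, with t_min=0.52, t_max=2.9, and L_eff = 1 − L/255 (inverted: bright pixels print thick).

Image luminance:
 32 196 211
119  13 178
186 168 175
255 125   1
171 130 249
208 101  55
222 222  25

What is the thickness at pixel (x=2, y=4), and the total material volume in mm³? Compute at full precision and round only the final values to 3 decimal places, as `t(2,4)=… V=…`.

span = t_max - t_min = 2.9 - 0.52 = 2.380
L(2,4) = 249, L_eff = 1 - 249/255 = 0.023529 (inverted)
t(2,4) = 2.9 - 2.380·0.023529 = 2.844
Σt over all 7·3 pixels = 39.312
V = pitch²·Σt = 1.54²·39.312 = 93.232

t(2,4)=2.844 V=93.232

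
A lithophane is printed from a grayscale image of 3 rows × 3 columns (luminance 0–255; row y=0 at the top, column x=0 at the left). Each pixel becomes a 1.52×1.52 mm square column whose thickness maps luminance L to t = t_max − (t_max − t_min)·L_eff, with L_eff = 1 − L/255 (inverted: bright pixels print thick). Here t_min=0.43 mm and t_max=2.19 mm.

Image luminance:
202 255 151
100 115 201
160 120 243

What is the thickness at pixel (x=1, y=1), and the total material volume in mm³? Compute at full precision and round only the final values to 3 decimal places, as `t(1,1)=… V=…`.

span = t_max - t_min = 2.19 - 0.43 = 1.760
L(1,1) = 115, L_eff = 1 - 115/255 = 0.549020 (inverted)
t(1,1) = 2.19 - 1.760·0.549020 = 1.224
Σt over all 3·3 pixels = 21821/1500 ≈ 14.5473333
V = pitch²·Σt = 1.52²·21821/1500 = 33.610

t(1,1)=1.224 V=33.610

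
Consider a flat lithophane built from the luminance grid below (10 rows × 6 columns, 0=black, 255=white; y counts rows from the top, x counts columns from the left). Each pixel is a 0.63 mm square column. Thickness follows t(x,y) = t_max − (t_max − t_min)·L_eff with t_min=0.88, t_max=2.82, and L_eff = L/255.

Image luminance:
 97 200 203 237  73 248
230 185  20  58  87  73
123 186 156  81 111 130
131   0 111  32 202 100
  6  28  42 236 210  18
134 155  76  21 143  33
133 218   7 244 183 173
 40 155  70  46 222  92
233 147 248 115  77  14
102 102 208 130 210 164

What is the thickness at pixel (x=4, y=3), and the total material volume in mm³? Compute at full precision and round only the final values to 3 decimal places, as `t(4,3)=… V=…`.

t(4,3)=1.283 V=44.482

span = t_max - t_min = 2.82 - 0.88 = 1.940
L(4,3) = 202, L_eff = 202/255 = 0.792157
t(4,3) = 2.82 - 1.940·0.792157 = 1.283
Σt over all 10·6 pixels = 476309/4250 ≈ 112.0727059
V = pitch²·Σt = 0.63²·476309/4250 = 44.482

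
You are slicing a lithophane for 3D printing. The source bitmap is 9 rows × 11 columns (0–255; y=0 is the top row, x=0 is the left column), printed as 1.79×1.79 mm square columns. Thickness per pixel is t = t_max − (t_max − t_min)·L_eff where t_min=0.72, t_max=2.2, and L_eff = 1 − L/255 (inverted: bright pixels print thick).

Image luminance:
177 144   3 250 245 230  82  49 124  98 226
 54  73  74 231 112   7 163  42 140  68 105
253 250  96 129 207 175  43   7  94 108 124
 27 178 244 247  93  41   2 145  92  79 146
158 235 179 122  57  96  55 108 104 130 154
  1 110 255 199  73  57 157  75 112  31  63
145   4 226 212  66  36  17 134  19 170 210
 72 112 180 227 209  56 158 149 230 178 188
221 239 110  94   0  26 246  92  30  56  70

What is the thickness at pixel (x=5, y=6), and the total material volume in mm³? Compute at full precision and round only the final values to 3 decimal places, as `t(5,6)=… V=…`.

span = t_max - t_min = 2.2 - 0.72 = 1.480
L(5,6) = 36, L_eff = 1 - 36/255 = 0.858824 (inverted)
t(5,6) = 2.2 - 1.480·0.858824 = 0.929
Σt over all 9·11 pixels = 181088/1275 ≈ 142.0298039
V = pitch²·Σt = 1.79²·181088/1275 = 455.078

t(5,6)=0.929 V=455.078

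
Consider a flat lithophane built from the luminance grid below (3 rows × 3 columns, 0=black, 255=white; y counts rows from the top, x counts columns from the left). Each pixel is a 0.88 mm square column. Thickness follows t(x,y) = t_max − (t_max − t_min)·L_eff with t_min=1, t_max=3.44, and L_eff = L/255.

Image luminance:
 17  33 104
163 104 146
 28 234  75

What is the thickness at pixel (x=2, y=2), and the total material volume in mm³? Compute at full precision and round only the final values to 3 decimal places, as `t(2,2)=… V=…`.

span = t_max - t_min = 3.44 - 1 = 2.440
L(2,2) = 75, L_eff = 75/255 = 0.294118
t(2,2) = 3.44 - 2.440·0.294118 = 2.722
Σt over all 3·3 pixels = 142226/6375 ≈ 22.3099608
V = pitch²·Σt = 0.88²·142226/6375 = 17.277

t(2,2)=2.722 V=17.277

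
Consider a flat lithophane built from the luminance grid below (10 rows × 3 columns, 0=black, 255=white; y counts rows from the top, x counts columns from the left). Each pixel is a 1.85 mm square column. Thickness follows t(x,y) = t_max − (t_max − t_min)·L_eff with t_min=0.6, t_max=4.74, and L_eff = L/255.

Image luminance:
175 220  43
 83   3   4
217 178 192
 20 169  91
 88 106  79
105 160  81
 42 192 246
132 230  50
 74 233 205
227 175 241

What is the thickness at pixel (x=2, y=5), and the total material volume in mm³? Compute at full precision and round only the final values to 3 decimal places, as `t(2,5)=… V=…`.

span = t_max - t_min = 4.74 - 0.6 = 4.140
L(2,5) = 81, L_eff = 81/255 = 0.317647
t(2,5) = 4.74 - 4.140·0.317647 = 3.425
Σt over all 10·3 pixels = 324141/4250 ≈ 76.2684706
V = pitch²·Σt = 1.85²·324141/4250 = 261.029

t(2,5)=3.425 V=261.029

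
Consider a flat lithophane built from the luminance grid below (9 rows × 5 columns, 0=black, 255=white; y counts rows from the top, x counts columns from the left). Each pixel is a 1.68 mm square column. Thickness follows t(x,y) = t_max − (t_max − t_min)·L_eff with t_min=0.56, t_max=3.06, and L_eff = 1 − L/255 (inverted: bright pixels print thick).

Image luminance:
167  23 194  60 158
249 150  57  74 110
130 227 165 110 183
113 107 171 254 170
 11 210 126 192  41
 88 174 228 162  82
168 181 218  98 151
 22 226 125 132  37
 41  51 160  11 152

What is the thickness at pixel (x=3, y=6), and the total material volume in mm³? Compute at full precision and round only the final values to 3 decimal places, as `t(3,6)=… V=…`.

span = t_max - t_min = 3.06 - 0.56 = 2.500
L(3,6) = 98, L_eff = 1 - 98/255 = 0.615686 (inverted)
t(3,6) = 3.06 - 2.500·0.615686 = 1.521
Σt over all 9·5 pixels = 42647/510 ≈ 83.6215686
V = pitch²·Σt = 1.68²·42647/510 = 236.014

t(3,6)=1.521 V=236.014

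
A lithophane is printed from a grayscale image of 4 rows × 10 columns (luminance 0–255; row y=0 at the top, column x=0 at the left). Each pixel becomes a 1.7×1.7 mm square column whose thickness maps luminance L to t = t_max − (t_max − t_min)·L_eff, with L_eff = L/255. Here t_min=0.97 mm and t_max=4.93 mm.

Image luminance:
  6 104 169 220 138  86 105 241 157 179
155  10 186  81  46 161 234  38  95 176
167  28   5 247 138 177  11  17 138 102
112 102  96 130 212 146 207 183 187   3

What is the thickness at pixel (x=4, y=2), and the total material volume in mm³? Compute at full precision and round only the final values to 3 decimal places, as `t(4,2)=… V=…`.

span = t_max - t_min = 4.93 - 0.97 = 3.960
L(4,2) = 138, L_eff = 138/255 = 0.541176
t(4,2) = 4.93 - 3.960·0.541176 = 2.787
Σt over all 4·10 pixels = 50843/425 ≈ 119.6305882
V = pitch²·Σt = 1.7²·50843/425 = 345.732

t(4,2)=2.787 V=345.732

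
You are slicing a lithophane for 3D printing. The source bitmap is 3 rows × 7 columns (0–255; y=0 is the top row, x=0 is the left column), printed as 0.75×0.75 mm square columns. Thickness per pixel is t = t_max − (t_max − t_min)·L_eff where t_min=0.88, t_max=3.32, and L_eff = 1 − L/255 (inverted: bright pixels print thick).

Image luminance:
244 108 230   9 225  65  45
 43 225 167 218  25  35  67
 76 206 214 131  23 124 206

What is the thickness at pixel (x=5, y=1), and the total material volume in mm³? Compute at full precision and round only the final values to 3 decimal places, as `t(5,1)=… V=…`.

span = t_max - t_min = 3.32 - 0.88 = 2.440
L(5,1) = 35, L_eff = 1 - 35/255 = 0.862745 (inverted)
t(5,1) = 3.32 - 2.440·0.862745 = 1.215
Σt over all 3·7 pixels = 16568/375 ≈ 44.1813333
V = pitch²·Σt = 0.75²·16568/375 = 24.852

t(5,1)=1.215 V=24.852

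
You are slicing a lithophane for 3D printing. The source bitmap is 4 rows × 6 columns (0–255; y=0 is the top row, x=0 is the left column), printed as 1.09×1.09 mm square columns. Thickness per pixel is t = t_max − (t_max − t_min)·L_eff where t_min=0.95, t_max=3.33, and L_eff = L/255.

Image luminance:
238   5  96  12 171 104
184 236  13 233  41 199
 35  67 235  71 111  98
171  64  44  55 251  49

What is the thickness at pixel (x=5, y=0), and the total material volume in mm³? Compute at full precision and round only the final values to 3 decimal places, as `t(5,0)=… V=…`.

t(5,0)=2.359 V=64.092

span = t_max - t_min = 3.33 - 0.95 = 2.380
L(5,0) = 104, L_eff = 104/255 = 0.407843
t(5,0) = 3.33 - 2.380·0.407843 = 2.359
Σt over all 4·6 pixels = 40459/750 ≈ 53.9453333
V = pitch²·Σt = 1.09²·40459/750 = 64.092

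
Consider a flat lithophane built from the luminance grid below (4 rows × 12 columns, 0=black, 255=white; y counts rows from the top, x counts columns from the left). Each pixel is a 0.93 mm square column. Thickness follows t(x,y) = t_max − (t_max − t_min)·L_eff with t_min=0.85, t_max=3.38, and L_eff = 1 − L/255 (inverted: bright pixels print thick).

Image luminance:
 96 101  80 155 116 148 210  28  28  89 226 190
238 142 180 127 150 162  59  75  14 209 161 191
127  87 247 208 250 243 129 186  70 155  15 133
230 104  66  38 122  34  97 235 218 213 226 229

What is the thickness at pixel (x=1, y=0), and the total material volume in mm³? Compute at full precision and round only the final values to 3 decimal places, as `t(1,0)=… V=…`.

span = t_max - t_min = 3.38 - 0.85 = 2.530
L(1,0) = 101, L_eff = 1 - 101/255 = 0.603922 (inverted)
t(1,0) = 3.38 - 2.530·0.603922 = 1.852
Σt over all 4·12 pixels = 923387/8500 ≈ 108.6337647
V = pitch²·Σt = 0.93²·923387/8500 = 93.957

t(1,0)=1.852 V=93.957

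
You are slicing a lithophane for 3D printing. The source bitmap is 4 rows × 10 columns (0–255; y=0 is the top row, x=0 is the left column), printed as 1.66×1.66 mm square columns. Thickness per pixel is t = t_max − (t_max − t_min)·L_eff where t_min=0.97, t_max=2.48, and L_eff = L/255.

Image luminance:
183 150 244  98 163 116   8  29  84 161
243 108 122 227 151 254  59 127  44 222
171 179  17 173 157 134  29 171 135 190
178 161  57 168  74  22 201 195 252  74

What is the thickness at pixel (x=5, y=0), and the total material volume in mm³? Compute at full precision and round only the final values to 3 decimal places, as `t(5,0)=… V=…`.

t(5,0)=1.793 V=183.104

span = t_max - t_min = 2.48 - 0.97 = 1.510
L(5,0) = 116, L_eff = 116/255 = 0.454902
t(5,0) = 2.48 - 1.510·0.454902 = 1.793
Σt over all 4·10 pixels = 1694419/25500 ≈ 66.4478039
V = pitch²·Σt = 1.66²·1694419/25500 = 183.104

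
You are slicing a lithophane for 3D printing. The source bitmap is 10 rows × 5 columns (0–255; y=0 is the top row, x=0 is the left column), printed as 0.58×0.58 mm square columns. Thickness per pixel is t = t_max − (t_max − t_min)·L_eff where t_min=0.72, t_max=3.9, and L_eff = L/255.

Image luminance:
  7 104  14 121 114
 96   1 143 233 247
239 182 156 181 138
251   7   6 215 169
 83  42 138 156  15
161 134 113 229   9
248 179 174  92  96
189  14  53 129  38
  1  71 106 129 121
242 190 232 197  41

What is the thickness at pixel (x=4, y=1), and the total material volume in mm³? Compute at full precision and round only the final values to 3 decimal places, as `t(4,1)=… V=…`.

span = t_max - t_min = 3.9 - 0.72 = 3.180
L(4,1) = 247, L_eff = 247/255 = 0.968627
t(4,1) = 3.9 - 3.180·0.968627 = 0.820
Σt over all 10·5 pixels = 248856/2125 ≈ 117.1087059
V = pitch²·Σt = 0.58²·248856/2125 = 39.395

t(4,1)=0.820 V=39.395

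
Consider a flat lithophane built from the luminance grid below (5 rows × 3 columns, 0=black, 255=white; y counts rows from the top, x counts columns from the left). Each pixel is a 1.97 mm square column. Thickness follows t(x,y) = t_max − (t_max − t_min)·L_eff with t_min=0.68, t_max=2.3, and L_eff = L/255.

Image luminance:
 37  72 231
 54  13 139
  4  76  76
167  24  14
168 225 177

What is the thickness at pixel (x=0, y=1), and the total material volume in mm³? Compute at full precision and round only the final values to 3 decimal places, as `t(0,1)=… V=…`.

span = t_max - t_min = 2.3 - 0.68 = 1.620
L(0,1) = 54, L_eff = 54/255 = 0.211765
t(0,1) = 2.3 - 1.620·0.211765 = 1.957
Σt over all 5·3 pixels = 53373/2125 ≈ 25.1167059
V = pitch²·Σt = 1.97²·53373/2125 = 97.475

t(0,1)=1.957 V=97.475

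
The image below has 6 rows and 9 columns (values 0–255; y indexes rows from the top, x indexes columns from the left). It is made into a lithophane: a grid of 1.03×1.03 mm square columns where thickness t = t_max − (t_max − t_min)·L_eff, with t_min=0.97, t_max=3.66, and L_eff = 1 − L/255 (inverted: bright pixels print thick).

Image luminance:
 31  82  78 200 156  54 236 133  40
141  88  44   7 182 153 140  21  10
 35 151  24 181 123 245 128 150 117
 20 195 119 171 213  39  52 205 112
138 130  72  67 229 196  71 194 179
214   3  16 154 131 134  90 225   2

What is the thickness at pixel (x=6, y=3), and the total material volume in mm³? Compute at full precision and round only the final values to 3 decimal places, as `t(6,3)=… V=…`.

t(6,3)=1.519 V=126.311

span = t_max - t_min = 3.66 - 0.97 = 2.690
L(6,3) = 52, L_eff = 1 - 52/255 = 0.796078 (inverted)
t(6,3) = 3.66 - 2.690·0.796078 = 1.519
Σt over all 6·9 pixels = 1012013/8500 ≈ 119.0603529
V = pitch²·Σt = 1.03²·1012013/8500 = 126.311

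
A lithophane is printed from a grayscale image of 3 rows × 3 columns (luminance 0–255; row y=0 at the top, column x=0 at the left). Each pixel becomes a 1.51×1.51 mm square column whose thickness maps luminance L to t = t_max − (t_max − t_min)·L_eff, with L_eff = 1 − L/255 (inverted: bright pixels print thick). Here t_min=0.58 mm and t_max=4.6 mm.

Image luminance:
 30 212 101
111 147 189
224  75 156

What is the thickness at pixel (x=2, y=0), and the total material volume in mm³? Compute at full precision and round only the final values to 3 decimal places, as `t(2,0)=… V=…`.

span = t_max - t_min = 4.6 - 0.58 = 4.020
L(2,0) = 101, L_eff = 1 - 101/255 = 0.603922 (inverted)
t(2,0) = 4.6 - 4.020·0.603922 = 2.172
Σt over all 3·3 pixels = 2112/85 ≈ 24.8470588
V = pitch²·Σt = 1.51²·2112/85 = 56.654

t(2,0)=2.172 V=56.654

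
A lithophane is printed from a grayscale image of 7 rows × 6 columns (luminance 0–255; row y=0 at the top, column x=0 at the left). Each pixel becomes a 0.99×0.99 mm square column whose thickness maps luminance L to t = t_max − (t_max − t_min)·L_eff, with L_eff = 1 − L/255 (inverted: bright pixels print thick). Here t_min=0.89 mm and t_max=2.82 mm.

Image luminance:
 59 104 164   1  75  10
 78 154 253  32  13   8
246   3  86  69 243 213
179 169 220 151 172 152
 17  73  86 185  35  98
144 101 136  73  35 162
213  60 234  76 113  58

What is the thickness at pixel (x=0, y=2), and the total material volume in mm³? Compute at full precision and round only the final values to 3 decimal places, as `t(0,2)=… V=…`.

t(0,2)=2.752 V=71.894

span = t_max - t_min = 2.82 - 0.89 = 1.930
L(0,2) = 246, L_eff = 1 - 246/255 = 0.035294 (inverted)
t(0,2) = 2.82 - 1.930·0.035294 = 2.752
Σt over all 7·6 pixels = 1870519/25500 ≈ 73.3536863
V = pitch²·Σt = 0.99²·1870519/25500 = 71.894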